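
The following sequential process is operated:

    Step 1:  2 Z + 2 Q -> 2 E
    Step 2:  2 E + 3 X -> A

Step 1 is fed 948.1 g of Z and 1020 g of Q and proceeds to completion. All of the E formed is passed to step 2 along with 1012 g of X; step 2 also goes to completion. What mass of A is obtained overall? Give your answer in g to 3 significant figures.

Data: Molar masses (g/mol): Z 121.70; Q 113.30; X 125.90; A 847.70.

Step 1:
n(Z) = 948.1 / 121.70 = 7.790 mol
n(Q) = 1020 / 113.30 = 9.003 mol
n/ν for Z = 7.790/2 = 3.895
n/ν for Q = 9.003/2 = 4.502
Smallest n/ν is Z → limiting reagent.
n(E) produced = (2/2) × 7.790 = 7.790 mol
Step 2:
n(E) available = 7.790 mol
n(X) = 1012 / 125.90 = 8.038 mol
n/ν for E = 7.790/2 = 3.895
n/ν for X = 8.038/3 = 2.679
Smallest n/ν is X → limiting reagent.
n(A) = (1/3) × 8.038 = 2.679 mol
mass = 2.679 × 847.70 = 2271 g

2270 g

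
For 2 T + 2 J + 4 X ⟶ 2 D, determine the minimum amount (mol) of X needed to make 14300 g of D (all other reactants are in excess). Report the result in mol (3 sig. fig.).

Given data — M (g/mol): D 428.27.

n(D) = 14300 / 428.27 = 33.39 mol
n(X) = (4/2) × 33.39 = 66.78 mol

66.8 mol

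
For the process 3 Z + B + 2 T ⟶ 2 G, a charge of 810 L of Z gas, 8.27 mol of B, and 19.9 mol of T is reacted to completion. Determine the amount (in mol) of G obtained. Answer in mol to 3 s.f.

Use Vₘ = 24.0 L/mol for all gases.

n(Z) = 810.0 / 24.0 = 33.75 mol
n(B) = 8.270 mol
n(T) = 19.90 mol
n/ν → Z: 11.25, B: 8.270, T: 9.950; B is limiting.
n(G) = (2/1) × 8.270 = 16.54 mol

16.5 mol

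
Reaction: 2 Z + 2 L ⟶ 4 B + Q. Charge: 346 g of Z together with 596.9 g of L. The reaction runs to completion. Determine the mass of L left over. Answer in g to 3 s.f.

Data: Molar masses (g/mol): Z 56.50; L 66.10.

192 g

n(Z) = 346.0 / 56.50 = 6.124 mol
n(L) = 596.9 / 66.10 = 9.030 mol
n/ν for Z = 6.124/2 = 3.062
n/ν for L = 9.030/2 = 4.515
Smallest n/ν is Z → limiting reagent.
L consumed = (2/2) × 6.124 = 6.124 mol
L remaining = 9.030 − 6.124 = 2.906 mol
mass = 2.906 × 66.10 = 192.1 g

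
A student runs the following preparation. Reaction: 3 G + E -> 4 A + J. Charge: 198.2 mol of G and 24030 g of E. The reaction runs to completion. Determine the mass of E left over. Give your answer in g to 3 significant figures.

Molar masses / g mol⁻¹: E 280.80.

5480 g

n(G) = 198.2 mol
n(E) = 24030 / 280.80 = 85.58 mol
n/ν → G: 66.07, E: 85.58; G is limiting.
E consumed = (1/3) × 198.2 = 66.07 mol
E remaining = 85.58 − 66.07 = 19.51 mol
mass = 19.51 × 280.80 = 5478 g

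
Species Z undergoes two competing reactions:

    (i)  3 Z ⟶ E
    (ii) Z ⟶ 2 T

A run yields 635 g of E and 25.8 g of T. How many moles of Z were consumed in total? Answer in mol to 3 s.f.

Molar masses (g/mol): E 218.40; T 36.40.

9.08 mol

n(E) = 635 / 218.40 = 2.908 mol
n(T) = 25.8 / 36.40 = 0.7088 mol
n(Z) via (i) = (3/1)×2.908 = 8.724 mol
n(Z) via (ii) = (1/2)×0.7088 = 0.3544 mol
total n(Z) = 8.724 + 0.3544 = 9.078 mol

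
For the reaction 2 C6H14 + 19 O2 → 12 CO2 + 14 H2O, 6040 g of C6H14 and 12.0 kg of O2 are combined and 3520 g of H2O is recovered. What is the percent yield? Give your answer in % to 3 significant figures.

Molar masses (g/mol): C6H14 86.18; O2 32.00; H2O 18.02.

70.7 %

n(C6H14) = 6040 / 86.18 = 70.09 mol
n(O2) = 12.00×1000 / 32.00 = 375.0 mol
n/ν → C6H14: 35.05, O2: 19.74; O2 is limiting.
theoretical n(H2O) = (14/19) × 375.0 = 276.3 mol → 4979 g
% yield = 3520 / 4979 × 100 = 70.70 %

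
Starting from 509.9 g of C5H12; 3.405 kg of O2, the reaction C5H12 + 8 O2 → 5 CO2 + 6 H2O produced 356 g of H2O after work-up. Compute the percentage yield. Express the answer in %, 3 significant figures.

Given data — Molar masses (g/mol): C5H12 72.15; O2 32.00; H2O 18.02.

n(C5H12) = 509.9 / 72.15 = 7.067 mol
n(O2) = 3.405×1000 / 32.00 = 106.4 mol
n/ν for C5H12 = 7.067/1 = 7.067
n/ν for O2 = 106.4/8 = 13.30
Smallest n/ν is C5H12 → limiting reagent.
theoretical n(H2O) = (6/1) × 7.067 = 42.40 mol → 764.0 g
% yield = 356 / 764.0 × 100 = 46.60 %

46.6 %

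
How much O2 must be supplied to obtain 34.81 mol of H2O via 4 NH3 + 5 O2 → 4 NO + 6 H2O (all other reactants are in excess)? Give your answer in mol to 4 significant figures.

29.01 mol

n(H2O) = 34.81 mol
n(O2) = (5/6) × 34.81 = 29.01 mol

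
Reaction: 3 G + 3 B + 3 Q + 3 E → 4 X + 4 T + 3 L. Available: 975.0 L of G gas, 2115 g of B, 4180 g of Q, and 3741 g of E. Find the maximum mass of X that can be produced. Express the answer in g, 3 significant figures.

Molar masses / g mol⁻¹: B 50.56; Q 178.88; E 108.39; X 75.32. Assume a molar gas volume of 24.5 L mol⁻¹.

2350 g

n(G) = 975.0 / 24.5 = 39.80 mol
n(B) = 2115 / 50.56 = 41.83 mol
n(Q) = 4180 / 178.88 = 23.37 mol
n(E) = 3741 / 108.39 = 34.51 mol
n/ν → G: 13.27, B: 13.94, Q: 7.790, E: 11.50; Q is limiting.
n(X) = (4/3) × 23.37 = 31.16 mol
mass = 31.16 × 75.32 = 2347 g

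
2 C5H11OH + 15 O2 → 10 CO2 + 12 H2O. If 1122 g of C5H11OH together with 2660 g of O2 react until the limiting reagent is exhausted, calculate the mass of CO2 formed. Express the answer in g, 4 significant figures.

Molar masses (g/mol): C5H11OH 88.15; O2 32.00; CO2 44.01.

n(C5H11OH) = 1122 / 88.15 = 12.73 mol
n(O2) = 2660 / 32.00 = 83.13 mol
n/ν for C5H11OH = 12.73/2 = 6.365
n/ν for O2 = 83.13/15 = 5.542
Smallest n/ν is O2 → limiting reagent.
n(CO2) = (10/15) × 83.13 = 55.42 mol
mass = 55.42 × 44.01 = 2439 g

2439 g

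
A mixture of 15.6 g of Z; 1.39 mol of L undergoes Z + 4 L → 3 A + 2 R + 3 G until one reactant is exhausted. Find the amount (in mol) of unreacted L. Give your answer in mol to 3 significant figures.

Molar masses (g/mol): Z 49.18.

n(Z) = 15.60 / 49.18 = 0.3172 mol
n(L) = 1.390 mol
n/ν for Z = 0.3172/1 = 0.3172
n/ν for L = 1.390/4 = 0.3475
Smallest n/ν is Z → limiting reagent.
L consumed = (4/1) × 0.3172 = 1.269 mol
L remaining = 1.390 − 1.269 = 0.1210 mol

0.121 mol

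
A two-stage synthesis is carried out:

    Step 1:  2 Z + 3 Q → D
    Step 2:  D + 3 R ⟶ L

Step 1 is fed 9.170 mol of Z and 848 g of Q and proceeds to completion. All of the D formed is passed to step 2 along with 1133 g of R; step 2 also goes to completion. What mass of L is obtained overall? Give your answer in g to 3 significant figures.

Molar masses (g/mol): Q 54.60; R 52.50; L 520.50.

2390 g

Step 1:
n(Z) = 9.170 mol
n(Q) = 848.0 / 54.60 = 15.53 mol
n/ν for Z = 9.170/2 = 4.585
n/ν for Q = 15.53/3 = 5.177
Smallest n/ν is Z → limiting reagent.
n(D) produced = (1/2) × 9.170 = 4.585 mol
Step 2:
n(D) available = 4.585 mol
n(R) = 1133 / 52.50 = 21.58 mol
n/ν for D = 4.585/1 = 4.585
n/ν for R = 21.58/3 = 7.193
Smallest n/ν is D → limiting reagent.
n(L) = (1/1) × 4.585 = 4.585 mol
mass = 4.585 × 520.50 = 2386 g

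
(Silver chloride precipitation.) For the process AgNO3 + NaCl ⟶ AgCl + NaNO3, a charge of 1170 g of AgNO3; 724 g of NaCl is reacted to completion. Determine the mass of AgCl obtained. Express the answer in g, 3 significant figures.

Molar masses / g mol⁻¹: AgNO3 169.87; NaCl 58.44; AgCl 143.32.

n(AgNO3) = 1170 / 169.87 = 6.888 mol
n(NaCl) = 724.0 / 58.44 = 12.39 mol
n/ν for AgNO3 = 6.888/1 = 6.888
n/ν for NaCl = 12.39/1 = 12.39
Smallest n/ν is AgNO3 → limiting reagent.
n(AgCl) = (1/1) × 6.888 = 6.888 mol
mass = 6.888 × 143.32 = 987.2 g

987 g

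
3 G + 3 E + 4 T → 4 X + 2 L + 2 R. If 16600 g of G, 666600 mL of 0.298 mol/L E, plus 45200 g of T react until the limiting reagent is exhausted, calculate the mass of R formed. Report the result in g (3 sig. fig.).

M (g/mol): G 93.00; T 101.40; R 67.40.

n(G) = 16600 / 93.00 = 178.5 mol
n(E) = 0.298 × 666600/1000 = 198.6 mol
n(T) = 45200 / 101.40 = 445.8 mol
n/ν for G = 178.5/3 = 59.50
n/ν for E = 198.6/3 = 66.20
n/ν for T = 445.8/4 = 111.5
Smallest n/ν is G → limiting reagent.
n(R) = (2/3) × 178.5 = 119.0 mol
mass = 119.0 × 67.40 = 8021 g

8020 g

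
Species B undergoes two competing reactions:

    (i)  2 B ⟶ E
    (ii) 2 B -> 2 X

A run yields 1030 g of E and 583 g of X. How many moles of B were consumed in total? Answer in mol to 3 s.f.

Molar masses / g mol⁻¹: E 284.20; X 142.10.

11.4 mol

n(E) = 1030 / 284.20 = 3.624 mol
n(X) = 583 / 142.10 = 4.103 mol
n(B) via (i) = (2/1)×3.624 = 7.248 mol
n(B) via (ii) = (2/2)×4.103 = 4.103 mol
total n(B) = 7.248 + 4.103 = 11.35 mol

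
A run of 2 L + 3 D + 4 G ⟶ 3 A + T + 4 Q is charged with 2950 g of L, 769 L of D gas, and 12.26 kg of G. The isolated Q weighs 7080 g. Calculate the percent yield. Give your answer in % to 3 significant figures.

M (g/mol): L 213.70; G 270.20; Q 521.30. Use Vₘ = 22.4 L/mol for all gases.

49.2 %

n(L) = 2950 / 213.70 = 13.80 mol
n(D) = 769.0 / 22.4 = 34.33 mol
n(G) = 12.26×1000 / 270.20 = 45.37 mol
n/ν → L: 6.900, D: 11.44, G: 11.34; L is limiting.
theoretical n(Q) = (4/2) × 13.80 = 27.60 mol → 14390 g
% yield = 7080 / 14390 × 100 = 49.20 %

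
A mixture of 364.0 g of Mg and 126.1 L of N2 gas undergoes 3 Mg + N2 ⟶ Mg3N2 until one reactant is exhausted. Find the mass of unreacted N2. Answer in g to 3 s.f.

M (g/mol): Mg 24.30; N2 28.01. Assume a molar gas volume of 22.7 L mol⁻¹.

n(Mg) = 364.0 / 24.30 = 14.98 mol
n(N2) = 126.1 / 22.7 = 5.555 mol
n/ν → Mg: 4.993, N2: 5.555; Mg is limiting.
N2 consumed = (1/3) × 14.98 = 4.993 mol
N2 remaining = 5.555 − 4.993 = 0.5620 mol
mass = 0.5620 × 28.01 = 15.74 g

15.7 g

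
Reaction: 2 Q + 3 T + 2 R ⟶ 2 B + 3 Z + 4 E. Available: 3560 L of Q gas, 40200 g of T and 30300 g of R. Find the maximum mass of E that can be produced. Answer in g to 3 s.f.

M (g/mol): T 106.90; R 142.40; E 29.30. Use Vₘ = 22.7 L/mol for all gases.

9190 g

n(Q) = 3560 / 22.7 = 156.8 mol
n(T) = 40200 / 106.90 = 376.1 mol
n(R) = 30300 / 142.40 = 212.8 mol
n/ν for Q = 156.8/2 = 78.40
n/ν for T = 376.1/3 = 125.4
n/ν for R = 212.8/2 = 106.4
Smallest n/ν is Q → limiting reagent.
n(E) = (4/2) × 156.8 = 313.6 mol
mass = 313.6 × 29.30 = 9188 g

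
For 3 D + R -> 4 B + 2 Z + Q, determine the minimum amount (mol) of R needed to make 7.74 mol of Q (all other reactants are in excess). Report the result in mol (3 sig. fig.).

7.74 mol

n(Q) = 7.740 mol
n(R) = (1/1) × 7.740 = 7.740 mol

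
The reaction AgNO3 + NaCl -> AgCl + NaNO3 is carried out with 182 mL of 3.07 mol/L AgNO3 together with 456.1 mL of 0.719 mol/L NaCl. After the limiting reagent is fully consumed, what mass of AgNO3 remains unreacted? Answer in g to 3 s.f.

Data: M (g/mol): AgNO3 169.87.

39.2 g

n(AgNO3) = 3.07 × 182.0/1000 = 0.5587 mol
n(NaCl) = 0.719 × 456.1/1000 = 0.3279 mol
n/ν → AgNO3: 0.5587, NaCl: 0.3279; NaCl is limiting.
AgNO3 consumed = (1/1) × 0.3279 = 0.3279 mol
AgNO3 remaining = 0.5587 − 0.3279 = 0.2308 mol
mass = 0.2308 × 169.87 = 39.21 g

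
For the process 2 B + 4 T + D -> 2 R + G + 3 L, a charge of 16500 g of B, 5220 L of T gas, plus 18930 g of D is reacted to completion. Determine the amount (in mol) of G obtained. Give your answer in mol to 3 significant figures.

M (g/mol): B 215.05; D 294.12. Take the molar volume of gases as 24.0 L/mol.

n(B) = 16500 / 215.05 = 76.73 mol
n(T) = 5220 / 24.0 = 217.5 mol
n(D) = 18930 / 294.12 = 64.36 mol
n/ν for B = 76.73/2 = 38.37
n/ν for T = 217.5/4 = 54.38
n/ν for D = 64.36/1 = 64.36
Smallest n/ν is B → limiting reagent.
n(G) = (1/2) × 76.73 = 38.37 mol

38.4 mol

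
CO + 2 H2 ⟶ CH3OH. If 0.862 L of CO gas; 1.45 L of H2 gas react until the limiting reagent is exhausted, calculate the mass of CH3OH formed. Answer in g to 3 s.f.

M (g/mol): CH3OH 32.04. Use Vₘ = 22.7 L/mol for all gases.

1.02 g

n(CO) = 0.8620 / 22.7 = 0.03797 mol
n(H2) = 1.450 / 22.7 = 0.06388 mol
n/ν → CO: 0.03797, H2: 0.03194; H2 is limiting.
n(CH3OH) = (1/2) × 0.06388 = 0.03194 mol
mass = 0.03194 × 32.04 = 1.023 g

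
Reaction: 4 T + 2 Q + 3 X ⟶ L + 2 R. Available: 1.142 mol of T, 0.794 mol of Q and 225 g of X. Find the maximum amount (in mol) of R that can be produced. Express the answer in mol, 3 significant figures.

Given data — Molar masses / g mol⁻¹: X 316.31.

n(T) = 1.142 mol
n(Q) = 0.7940 mol
n(X) = 225.0 / 316.31 = 0.7113 mol
n/ν → T: 0.2855, Q: 0.3970, X: 0.2371; X is limiting.
n(R) = (2/3) × 0.7113 = 0.4742 mol

0.474 mol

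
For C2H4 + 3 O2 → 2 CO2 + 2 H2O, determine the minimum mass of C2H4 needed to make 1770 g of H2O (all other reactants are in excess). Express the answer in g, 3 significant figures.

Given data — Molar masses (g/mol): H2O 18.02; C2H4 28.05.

1380 g

n(H2O) = 1770 / 18.02 = 98.22 mol
n(C2H4) = (1/2) × 98.22 = 49.11 mol
mass = 49.11 × 28.05 = 1378 g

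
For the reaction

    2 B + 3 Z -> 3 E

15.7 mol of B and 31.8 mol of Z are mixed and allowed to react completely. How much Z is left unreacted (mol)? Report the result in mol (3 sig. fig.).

n(B) = 15.70 mol
n(Z) = 31.80 mol
n/ν for B = 15.70/2 = 7.850
n/ν for Z = 31.80/3 = 10.60
Smallest n/ν is B → limiting reagent.
Z consumed = (3/2) × 15.70 = 23.55 mol
Z remaining = 31.80 − 23.55 = 8.250 mol

8.25 mol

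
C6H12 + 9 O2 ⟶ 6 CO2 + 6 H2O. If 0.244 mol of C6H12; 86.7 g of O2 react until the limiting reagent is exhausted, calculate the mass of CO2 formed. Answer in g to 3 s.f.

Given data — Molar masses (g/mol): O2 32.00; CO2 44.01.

n(C6H12) = 0.2440 mol
n(O2) = 86.70 / 32.00 = 2.709 mol
n/ν → C6H12: 0.2440, O2: 0.3010; C6H12 is limiting.
n(CO2) = (6/1) × 0.2440 = 1.464 mol
mass = 1.464 × 44.01 = 64.43 g

64.4 g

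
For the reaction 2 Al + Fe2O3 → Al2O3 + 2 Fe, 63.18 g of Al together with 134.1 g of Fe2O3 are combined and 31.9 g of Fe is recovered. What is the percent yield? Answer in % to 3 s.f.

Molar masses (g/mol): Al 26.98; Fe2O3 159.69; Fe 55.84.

34.0 %

n(Al) = 63.18 / 26.98 = 2.342 mol
n(Fe2O3) = 134.1 / 159.69 = 0.8398 mol
n/ν for Al = 2.342/2 = 1.171
n/ν for Fe2O3 = 0.8398/1 = 0.8398
Smallest n/ν is Fe2O3 → limiting reagent.
theoretical n(Fe) = (2/1) × 0.8398 = 1.680 mol → 93.81 g
% yield = 31.9 / 93.81 × 100 = 34.00 %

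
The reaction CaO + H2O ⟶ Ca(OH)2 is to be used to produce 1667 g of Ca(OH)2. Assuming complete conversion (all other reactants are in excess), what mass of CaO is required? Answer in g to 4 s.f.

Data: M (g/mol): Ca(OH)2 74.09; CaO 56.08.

n(Ca(OH)2) = 1667 / 74.09 = 22.50 mol
n(CaO) = (1/1) × 22.50 = 22.50 mol
mass = 22.50 × 56.08 = 1262 g

1262 g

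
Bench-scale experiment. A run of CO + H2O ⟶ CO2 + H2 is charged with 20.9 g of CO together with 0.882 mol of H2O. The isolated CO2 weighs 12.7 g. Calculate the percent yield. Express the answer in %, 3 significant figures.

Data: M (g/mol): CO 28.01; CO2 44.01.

n(CO) = 20.90 / 28.01 = 0.7462 mol
n(H2O) = 0.8820 mol
n/ν for CO = 0.7462/1 = 0.7462
n/ν for H2O = 0.8820/1 = 0.8820
Smallest n/ν is CO → limiting reagent.
theoretical n(CO2) = (1/1) × 0.7462 = 0.7462 mol → 32.84 g
% yield = 12.7 / 32.84 × 100 = 38.67 %

38.7 %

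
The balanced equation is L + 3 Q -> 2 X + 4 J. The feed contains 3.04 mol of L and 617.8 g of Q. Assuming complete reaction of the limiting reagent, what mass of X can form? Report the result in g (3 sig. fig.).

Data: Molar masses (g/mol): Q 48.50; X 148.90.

n(L) = 3.040 mol
n(Q) = 617.8 / 48.50 = 12.74 mol
n/ν for L = 3.040/1 = 3.040
n/ν for Q = 12.74/3 = 4.247
Smallest n/ν is L → limiting reagent.
n(X) = (2/1) × 3.040 = 6.080 mol
mass = 6.080 × 148.90 = 905.3 g

905 g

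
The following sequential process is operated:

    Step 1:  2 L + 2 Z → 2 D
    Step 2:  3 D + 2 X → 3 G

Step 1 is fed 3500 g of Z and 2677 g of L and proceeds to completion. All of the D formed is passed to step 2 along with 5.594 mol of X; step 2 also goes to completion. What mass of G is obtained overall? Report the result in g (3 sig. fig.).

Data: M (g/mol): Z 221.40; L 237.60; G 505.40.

4240 g

Step 1:
n(Z) = 3500 / 221.40 = 15.81 mol
n(L) = 2677 / 237.60 = 11.27 mol
n/ν for Z = 15.81/2 = 7.905
n/ν for L = 11.27/2 = 5.635
Smallest n/ν is L → limiting reagent.
n(D) produced = (2/2) × 11.27 = 11.27 mol
Step 2:
n(D) available = 11.27 mol
n(X) = 5.594 mol
n/ν for D = 11.27/3 = 3.757
n/ν for X = 5.594/2 = 2.797
Smallest n/ν is X → limiting reagent.
n(G) = (3/2) × 5.594 = 8.391 mol
mass = 8.391 × 505.40 = 4241 g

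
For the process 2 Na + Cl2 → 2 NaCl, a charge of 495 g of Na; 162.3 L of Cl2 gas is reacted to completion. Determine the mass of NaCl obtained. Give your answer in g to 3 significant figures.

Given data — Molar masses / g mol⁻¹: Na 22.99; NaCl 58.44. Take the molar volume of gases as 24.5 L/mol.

n(Na) = 495.0 / 22.99 = 21.53 mol
n(Cl2) = 162.3 / 24.5 = 6.624 mol
n/ν for Na = 21.53/2 = 10.77
n/ν for Cl2 = 6.624/1 = 6.624
Smallest n/ν is Cl2 → limiting reagent.
n(NaCl) = (2/1) × 6.624 = 13.25 mol
mass = 13.25 × 58.44 = 774.3 g

774 g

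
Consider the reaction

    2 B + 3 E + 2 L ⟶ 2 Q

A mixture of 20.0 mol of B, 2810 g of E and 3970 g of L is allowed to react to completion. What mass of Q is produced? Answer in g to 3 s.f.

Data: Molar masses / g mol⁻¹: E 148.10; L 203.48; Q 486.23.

6150 g

n(B) = 20.00 mol
n(E) = 2810 / 148.10 = 18.97 mol
n(L) = 3970 / 203.48 = 19.51 mol
n/ν → B: 10.00, E: 6.323, L: 9.755; E is limiting.
n(Q) = (2/3) × 18.97 = 12.65 mol
mass = 12.65 × 486.23 = 6151 g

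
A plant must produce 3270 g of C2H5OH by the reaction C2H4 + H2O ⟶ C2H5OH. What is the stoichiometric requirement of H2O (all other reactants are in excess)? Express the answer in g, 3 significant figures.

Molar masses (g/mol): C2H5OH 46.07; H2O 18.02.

1280 g

n(C2H5OH) = 3270 / 46.07 = 70.98 mol
n(H2O) = (1/1) × 70.98 = 70.98 mol
mass = 70.98 × 18.02 = 1279 g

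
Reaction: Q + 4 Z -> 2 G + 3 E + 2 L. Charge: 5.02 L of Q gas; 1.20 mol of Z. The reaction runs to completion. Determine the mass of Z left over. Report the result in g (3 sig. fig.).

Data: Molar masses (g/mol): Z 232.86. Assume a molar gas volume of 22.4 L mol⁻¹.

70.7 g

n(Q) = 5.020 / 22.4 = 0.2241 mol
n(Z) = 1.200 mol
n/ν → Q: 0.2241, Z: 0.3000; Q is limiting.
Z consumed = (4/1) × 0.2241 = 0.8964 mol
Z remaining = 1.200 − 0.8964 = 0.3036 mol
mass = 0.3036 × 232.86 = 70.70 g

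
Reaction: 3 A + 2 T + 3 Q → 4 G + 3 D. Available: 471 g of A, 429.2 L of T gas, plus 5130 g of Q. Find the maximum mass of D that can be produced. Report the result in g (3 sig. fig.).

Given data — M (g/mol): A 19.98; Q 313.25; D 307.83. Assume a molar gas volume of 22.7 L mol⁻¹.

5040 g

n(A) = 471.0 / 19.98 = 23.57 mol
n(T) = 429.2 / 22.7 = 18.91 mol
n(Q) = 5130 / 313.25 = 16.38 mol
n/ν → A: 7.857, T: 9.455, Q: 5.460; Q is limiting.
n(D) = (3/3) × 16.38 = 16.38 mol
mass = 16.38 × 307.83 = 5042 g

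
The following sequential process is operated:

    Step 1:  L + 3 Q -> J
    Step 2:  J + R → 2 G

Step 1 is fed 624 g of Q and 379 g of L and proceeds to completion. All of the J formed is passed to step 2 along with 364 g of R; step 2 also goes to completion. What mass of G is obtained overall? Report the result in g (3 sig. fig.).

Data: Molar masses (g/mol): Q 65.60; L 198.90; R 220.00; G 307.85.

Step 1:
n(Q) = 624.0 / 65.60 = 9.512 mol
n(L) = 379.0 / 198.90 = 1.905 mol
n/ν for Q = 9.512/3 = 3.171
n/ν for L = 1.905/1 = 1.905
Smallest n/ν is L → limiting reagent.
n(J) produced = (1/1) × 1.905 = 1.905 mol
Step 2:
n(J) available = 1.905 mol
n(R) = 364.0 / 220.00 = 1.655 mol
n/ν for J = 1.905/1 = 1.905
n/ν for R = 1.655/1 = 1.655
Smallest n/ν is R → limiting reagent.
n(G) = (2/1) × 1.655 = 3.310 mol
mass = 3.310 × 307.85 = 1019 g

1020 g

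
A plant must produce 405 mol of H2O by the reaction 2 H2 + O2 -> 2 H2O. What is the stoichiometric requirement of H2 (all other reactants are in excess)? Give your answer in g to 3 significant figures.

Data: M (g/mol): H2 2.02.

818 g

n(H2O) = 405.0 mol
n(H2) = (2/2) × 405.0 = 405.0 mol
mass = 405.0 × 2.02 = 818.1 g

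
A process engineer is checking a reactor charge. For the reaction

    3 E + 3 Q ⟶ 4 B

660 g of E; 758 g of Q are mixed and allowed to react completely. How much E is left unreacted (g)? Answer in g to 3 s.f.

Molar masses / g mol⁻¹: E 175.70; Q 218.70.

51.0 g

n(E) = 660.0 / 175.70 = 3.756 mol
n(Q) = 758.0 / 218.70 = 3.466 mol
n/ν for E = 3.756/3 = 1.252
n/ν for Q = 3.466/3 = 1.155
Smallest n/ν is Q → limiting reagent.
E consumed = (3/3) × 3.466 = 3.466 mol
E remaining = 3.756 − 3.466 = 0.2900 mol
mass = 0.2900 × 175.70 = 50.95 g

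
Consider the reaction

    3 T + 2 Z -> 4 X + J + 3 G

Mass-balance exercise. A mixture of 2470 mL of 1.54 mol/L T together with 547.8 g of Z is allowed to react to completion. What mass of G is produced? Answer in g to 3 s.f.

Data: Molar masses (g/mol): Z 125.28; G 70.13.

n(T) = 1.54 × 2470/1000 = 3.804 mol
n(Z) = 547.8 / 125.28 = 4.373 mol
n/ν → T: 1.268, Z: 2.187; T is limiting.
n(G) = (3/3) × 3.804 = 3.804 mol
mass = 3.804 × 70.13 = 266.8 g

267 g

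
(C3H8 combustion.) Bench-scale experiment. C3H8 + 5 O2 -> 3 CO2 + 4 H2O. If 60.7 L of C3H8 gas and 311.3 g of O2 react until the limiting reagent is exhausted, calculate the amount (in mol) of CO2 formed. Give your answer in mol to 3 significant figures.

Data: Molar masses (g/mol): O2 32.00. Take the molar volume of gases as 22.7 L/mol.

n(C3H8) = 60.70 / 22.7 = 2.674 mol
n(O2) = 311.3 / 32.00 = 9.728 mol
n/ν → C3H8: 2.674, O2: 1.946; O2 is limiting.
n(CO2) = (3/5) × 9.728 = 5.837 mol

5.84 mol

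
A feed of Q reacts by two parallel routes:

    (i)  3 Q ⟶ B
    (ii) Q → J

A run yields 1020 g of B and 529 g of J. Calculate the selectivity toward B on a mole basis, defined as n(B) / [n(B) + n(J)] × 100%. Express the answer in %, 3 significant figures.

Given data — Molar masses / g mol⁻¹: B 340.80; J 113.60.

39.1 %

n(B) = 1020 / 340.80 = 2.993 mol
n(J) = 529 / 113.60 = 4.657 mol
selectivity = 2.993/(2.993+4.657) × 100 = 39.12 %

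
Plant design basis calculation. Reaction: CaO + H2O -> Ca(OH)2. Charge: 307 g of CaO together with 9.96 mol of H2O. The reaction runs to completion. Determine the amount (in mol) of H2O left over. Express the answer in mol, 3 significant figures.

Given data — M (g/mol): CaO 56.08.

4.49 mol

n(CaO) = 307.0 / 56.08 = 5.474 mol
n(H2O) = 9.960 mol
n/ν for CaO = 5.474/1 = 5.474
n/ν for H2O = 9.960/1 = 9.960
Smallest n/ν is CaO → limiting reagent.
H2O consumed = (1/1) × 5.474 = 5.474 mol
H2O remaining = 9.960 − 5.474 = 4.486 mol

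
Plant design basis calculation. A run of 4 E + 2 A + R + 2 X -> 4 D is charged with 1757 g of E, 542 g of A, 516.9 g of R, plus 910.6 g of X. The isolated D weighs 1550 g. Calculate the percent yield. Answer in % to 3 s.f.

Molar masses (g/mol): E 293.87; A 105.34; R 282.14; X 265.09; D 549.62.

n(E) = 1757 / 293.87 = 5.979 mol
n(A) = 542.0 / 105.34 = 5.145 mol
n(R) = 516.9 / 282.14 = 1.832 mol
n(X) = 910.6 / 265.09 = 3.435 mol
n/ν for E = 5.979/4 = 1.495
n/ν for A = 5.145/2 = 2.573
n/ν for R = 1.832/1 = 1.832
n/ν for X = 3.435/2 = 1.718
Smallest n/ν is E → limiting reagent.
theoretical n(D) = (4/4) × 5.979 = 5.979 mol → 3286 g
% yield = 1550 / 3286 × 100 = 47.17 %

47.2 %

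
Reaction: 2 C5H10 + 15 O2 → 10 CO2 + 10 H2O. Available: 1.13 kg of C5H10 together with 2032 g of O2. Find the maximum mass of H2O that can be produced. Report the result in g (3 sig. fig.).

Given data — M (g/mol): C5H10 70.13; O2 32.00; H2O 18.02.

763 g

n(C5H10) = 1.130×1000 / 70.13 = 16.11 mol
n(O2) = 2032 / 32.00 = 63.50 mol
n/ν for C5H10 = 16.11/2 = 8.055
n/ν for O2 = 63.50/15 = 4.233
Smallest n/ν is O2 → limiting reagent.
n(H2O) = (10/15) × 63.50 = 42.33 mol
mass = 42.33 × 18.02 = 762.8 g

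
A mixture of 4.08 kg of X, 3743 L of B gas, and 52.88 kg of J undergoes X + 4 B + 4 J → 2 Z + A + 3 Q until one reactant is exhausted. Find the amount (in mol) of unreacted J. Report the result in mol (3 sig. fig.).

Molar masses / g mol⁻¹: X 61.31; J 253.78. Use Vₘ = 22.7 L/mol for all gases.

n(X) = 4.080×1000 / 61.31 = 66.55 mol
n(B) = 3743 / 22.7 = 164.9 mol
n(J) = 52.88×1000 / 253.78 = 208.4 mol
n/ν for X = 66.55/1 = 66.55
n/ν for B = 164.9/4 = 41.23
n/ν for J = 208.4/4 = 52.10
Smallest n/ν is B → limiting reagent.
J consumed = (4/4) × 164.9 = 164.9 mol
J remaining = 208.4 − 164.9 = 43.50 mol

43.5 mol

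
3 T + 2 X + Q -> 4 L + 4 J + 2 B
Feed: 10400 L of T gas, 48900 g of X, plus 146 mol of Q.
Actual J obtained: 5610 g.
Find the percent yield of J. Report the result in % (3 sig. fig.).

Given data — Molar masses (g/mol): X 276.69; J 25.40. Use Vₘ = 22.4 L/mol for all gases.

n(T) = 10400 / 22.4 = 464.3 mol
n(X) = 48900 / 276.69 = 176.7 mol
n(Q) = 146.0 mol
n/ν → T: 154.8, X: 88.35, Q: 146.0; X is limiting.
theoretical n(J) = (4/2) × 176.7 = 353.4 mol → 8976 g
% yield = 5610 / 8976 × 100 = 62.50 %

62.5 %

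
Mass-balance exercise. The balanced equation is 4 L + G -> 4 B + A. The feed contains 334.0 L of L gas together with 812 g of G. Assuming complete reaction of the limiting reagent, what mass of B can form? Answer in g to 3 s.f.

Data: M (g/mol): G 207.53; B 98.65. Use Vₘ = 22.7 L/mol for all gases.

1450 g

n(L) = 334.0 / 22.7 = 14.71 mol
n(G) = 812.0 / 207.53 = 3.913 mol
n/ν for L = 14.71/4 = 3.678
n/ν for G = 3.913/1 = 3.913
Smallest n/ν is L → limiting reagent.
n(B) = (4/4) × 14.71 = 14.71 mol
mass = 14.71 × 98.65 = 1451 g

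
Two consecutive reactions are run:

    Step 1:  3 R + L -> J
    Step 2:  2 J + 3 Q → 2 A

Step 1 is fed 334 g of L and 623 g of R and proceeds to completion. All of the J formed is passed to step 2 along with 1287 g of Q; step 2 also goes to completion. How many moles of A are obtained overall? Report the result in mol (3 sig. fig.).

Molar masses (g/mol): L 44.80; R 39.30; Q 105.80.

Step 1:
n(L) = 334.0 / 44.80 = 7.455 mol
n(R) = 623.0 / 39.30 = 15.85 mol
n/ν → L: 7.455, R: 5.283; R is limiting.
n(J) produced = (1/3) × 15.85 = 5.283 mol
Step 2:
n(J) available = 5.283 mol
n(Q) = 1287 / 105.80 = 12.16 mol
n/ν → J: 2.642, Q: 4.053; J is limiting.
n(A) = (2/2) × 5.283 = 5.283 mol

5.28 mol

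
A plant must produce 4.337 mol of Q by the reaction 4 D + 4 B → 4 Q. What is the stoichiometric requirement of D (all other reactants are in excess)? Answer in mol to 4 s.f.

4.337 mol

n(Q) = 4.337 mol
n(D) = (4/4) × 4.337 = 4.337 mol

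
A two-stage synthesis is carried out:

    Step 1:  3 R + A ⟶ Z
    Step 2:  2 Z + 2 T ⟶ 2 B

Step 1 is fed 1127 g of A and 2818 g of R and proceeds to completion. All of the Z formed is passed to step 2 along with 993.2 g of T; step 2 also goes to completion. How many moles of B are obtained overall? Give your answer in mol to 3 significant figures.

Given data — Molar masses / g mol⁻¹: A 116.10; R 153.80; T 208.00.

Step 1:
n(A) = 1127 / 116.10 = 9.707 mol
n(R) = 2818 / 153.80 = 18.32 mol
n/ν for A = 9.707/1 = 9.707
n/ν for R = 18.32/3 = 6.107
Smallest n/ν is R → limiting reagent.
n(Z) produced = (1/3) × 18.32 = 6.107 mol
Step 2:
n(Z) available = 6.107 mol
n(T) = 993.2 / 208.00 = 4.775 mol
n/ν for Z = 6.107/2 = 3.054
n/ν for T = 4.775/2 = 2.388
Smallest n/ν is T → limiting reagent.
n(B) = (2/2) × 4.775 = 4.775 mol

4.78 mol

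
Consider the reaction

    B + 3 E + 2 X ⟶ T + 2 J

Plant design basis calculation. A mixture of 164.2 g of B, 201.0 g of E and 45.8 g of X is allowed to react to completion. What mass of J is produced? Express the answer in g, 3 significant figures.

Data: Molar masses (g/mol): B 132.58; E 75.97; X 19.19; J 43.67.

n(B) = 164.2 / 132.58 = 1.238 mol
n(E) = 201.0 / 75.97 = 2.646 mol
n(X) = 45.80 / 19.19 = 2.387 mol
n/ν for B = 1.238/1 = 1.238
n/ν for E = 2.646/3 = 0.8820
n/ν for X = 2.387/2 = 1.194
Smallest n/ν is E → limiting reagent.
n(J) = (2/3) × 2.646 = 1.764 mol
mass = 1.764 × 43.67 = 77.03 g

77.0 g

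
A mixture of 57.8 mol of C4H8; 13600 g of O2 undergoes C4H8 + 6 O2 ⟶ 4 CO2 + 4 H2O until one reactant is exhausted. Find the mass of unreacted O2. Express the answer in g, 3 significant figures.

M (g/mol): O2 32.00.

2500 g

n(C4H8) = 57.80 mol
n(O2) = 13600 / 32.00 = 425.0 mol
n/ν for C4H8 = 57.80/1 = 57.80
n/ν for O2 = 425.0/6 = 70.83
Smallest n/ν is C4H8 → limiting reagent.
O2 consumed = (6/1) × 57.80 = 346.8 mol
O2 remaining = 425.0 − 346.8 = 78.20 mol
mass = 78.20 × 32.00 = 2502 g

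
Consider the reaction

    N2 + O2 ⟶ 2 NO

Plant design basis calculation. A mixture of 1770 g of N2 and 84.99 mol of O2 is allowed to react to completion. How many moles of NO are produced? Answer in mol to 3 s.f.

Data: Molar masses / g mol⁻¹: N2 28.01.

126 mol

n(N2) = 1770 / 28.01 = 63.19 mol
n(O2) = 84.99 mol
n/ν for N2 = 63.19/1 = 63.19
n/ν for O2 = 84.99/1 = 84.99
Smallest n/ν is N2 → limiting reagent.
n(NO) = (2/1) × 63.19 = 126.4 mol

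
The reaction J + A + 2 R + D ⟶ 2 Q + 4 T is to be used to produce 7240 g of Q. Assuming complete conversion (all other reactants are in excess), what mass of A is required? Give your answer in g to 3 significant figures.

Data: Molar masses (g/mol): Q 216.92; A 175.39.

2930 g

n(Q) = 7240 / 216.92 = 33.38 mol
n(A) = (1/2) × 33.38 = 16.69 mol
mass = 16.69 × 175.39 = 2927 g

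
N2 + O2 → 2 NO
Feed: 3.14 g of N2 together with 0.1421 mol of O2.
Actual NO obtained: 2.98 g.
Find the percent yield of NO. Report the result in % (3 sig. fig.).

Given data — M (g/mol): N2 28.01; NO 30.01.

44.3 %

n(N2) = 3.140 / 28.01 = 0.1121 mol
n(O2) = 0.1421 mol
n/ν for N2 = 0.1121/1 = 0.1121
n/ν for O2 = 0.1421/1 = 0.1421
Smallest n/ν is N2 → limiting reagent.
theoretical n(NO) = (2/1) × 0.1121 = 0.2242 mol → 6.728 g
% yield = 2.98 / 6.728 × 100 = 44.29 %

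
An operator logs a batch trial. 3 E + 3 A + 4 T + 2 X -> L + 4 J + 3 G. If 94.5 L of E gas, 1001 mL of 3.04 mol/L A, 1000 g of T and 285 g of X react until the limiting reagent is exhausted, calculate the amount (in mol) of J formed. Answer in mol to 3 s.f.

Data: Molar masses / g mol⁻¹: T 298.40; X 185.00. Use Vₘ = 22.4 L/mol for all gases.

3.08 mol

n(E) = 94.50 / 22.4 = 4.219 mol
n(A) = 3.04 × 1001/1000 = 3.043 mol
n(T) = 1000 / 298.40 = 3.351 mol
n(X) = 285.0 / 185.00 = 1.541 mol
n/ν → E: 1.406, A: 1.014, T: 0.8378, X: 0.7705; X is limiting.
n(J) = (4/2) × 1.541 = 3.082 mol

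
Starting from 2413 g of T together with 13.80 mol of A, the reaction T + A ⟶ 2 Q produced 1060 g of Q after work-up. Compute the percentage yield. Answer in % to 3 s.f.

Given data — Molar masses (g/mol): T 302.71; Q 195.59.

34.0 %

n(T) = 2413 / 302.71 = 7.971 mol
n(A) = 13.80 mol
n/ν for T = 7.971/1 = 7.971
n/ν for A = 13.80/1 = 13.80
Smallest n/ν is T → limiting reagent.
theoretical n(Q) = (2/1) × 7.971 = 15.94 mol → 3118 g
% yield = 1060 / 3118 × 100 = 34.00 %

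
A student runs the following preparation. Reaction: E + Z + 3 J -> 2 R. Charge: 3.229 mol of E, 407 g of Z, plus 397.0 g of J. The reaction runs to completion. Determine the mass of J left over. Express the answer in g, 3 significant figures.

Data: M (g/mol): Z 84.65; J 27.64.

129 g

n(E) = 3.229 mol
n(Z) = 407.0 / 84.65 = 4.808 mol
n(J) = 397.0 / 27.64 = 14.36 mol
n/ν → E: 3.229, Z: 4.808, J: 4.787; E is limiting.
J consumed = (3/1) × 3.229 = 9.687 mol
J remaining = 14.36 − 9.687 = 4.673 mol
mass = 4.673 × 27.64 = 129.2 g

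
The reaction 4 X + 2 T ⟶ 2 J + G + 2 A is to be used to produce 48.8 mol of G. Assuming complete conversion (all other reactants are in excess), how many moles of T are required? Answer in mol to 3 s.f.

97.6 mol

n(G) = 48.80 mol
n(T) = (2/1) × 48.80 = 97.60 mol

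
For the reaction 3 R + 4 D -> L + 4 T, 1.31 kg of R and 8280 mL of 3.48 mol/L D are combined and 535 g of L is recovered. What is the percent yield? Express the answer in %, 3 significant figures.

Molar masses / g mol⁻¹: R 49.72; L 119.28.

n(R) = 1.310×1000 / 49.72 = 26.35 mol
n(D) = 3.48 × 8280/1000 = 28.81 mol
n/ν → R: 8.783, D: 7.203; D is limiting.
theoretical n(L) = (1/4) × 28.81 = 7.203 mol → 859.2 g
% yield = 535 / 859.2 × 100 = 62.27 %

62.3 %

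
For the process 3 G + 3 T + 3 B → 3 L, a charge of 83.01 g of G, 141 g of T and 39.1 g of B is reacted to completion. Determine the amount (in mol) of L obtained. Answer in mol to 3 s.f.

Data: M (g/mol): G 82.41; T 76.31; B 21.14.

n(G) = 83.01 / 82.41 = 1.007 mol
n(T) = 141.0 / 76.31 = 1.848 mol
n(B) = 39.10 / 21.14 = 1.850 mol
n/ν for G = 1.007/3 = 0.3357
n/ν for T = 1.848/3 = 0.6160
n/ν for B = 1.850/3 = 0.6167
Smallest n/ν is G → limiting reagent.
n(L) = (3/3) × 1.007 = 1.007 mol

1.01 mol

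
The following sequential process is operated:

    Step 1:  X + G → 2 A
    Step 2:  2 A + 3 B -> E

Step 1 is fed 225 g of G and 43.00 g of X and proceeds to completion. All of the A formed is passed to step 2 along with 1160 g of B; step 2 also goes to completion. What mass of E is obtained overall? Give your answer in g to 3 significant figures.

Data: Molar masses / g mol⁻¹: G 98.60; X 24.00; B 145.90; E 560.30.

1000 g

Step 1:
n(G) = 225.0 / 98.60 = 2.282 mol
n(X) = 43.00 / 24.00 = 1.792 mol
n/ν for G = 2.282/1 = 2.282
n/ν for X = 1.792/1 = 1.792
Smallest n/ν is X → limiting reagent.
n(A) produced = (2/1) × 1.792 = 3.584 mol
Step 2:
n(A) available = 3.584 mol
n(B) = 1160 / 145.90 = 7.951 mol
n/ν for A = 3.584/2 = 1.792
n/ν for B = 7.951/3 = 2.650
Smallest n/ν is A → limiting reagent.
n(E) = (1/2) × 3.584 = 1.792 mol
mass = 1.792 × 560.30 = 1004 g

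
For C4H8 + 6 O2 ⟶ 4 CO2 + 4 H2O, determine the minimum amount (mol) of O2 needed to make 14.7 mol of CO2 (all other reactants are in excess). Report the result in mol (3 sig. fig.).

22.1 mol

n(CO2) = 14.70 mol
n(O2) = (6/4) × 14.70 = 22.05 mol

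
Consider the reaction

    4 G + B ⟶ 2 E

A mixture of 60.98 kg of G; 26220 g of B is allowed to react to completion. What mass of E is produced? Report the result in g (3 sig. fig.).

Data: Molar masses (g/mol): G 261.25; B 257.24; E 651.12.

n(G) = 60.98×1000 / 261.25 = 233.4 mol
n(B) = 26220 / 257.24 = 101.9 mol
n/ν for G = 233.4/4 = 58.35
n/ν for B = 101.9/1 = 101.9
Smallest n/ν is G → limiting reagent.
n(E) = (2/4) × 233.4 = 116.7 mol
mass = 116.7 × 651.12 = 75990 g

76000 g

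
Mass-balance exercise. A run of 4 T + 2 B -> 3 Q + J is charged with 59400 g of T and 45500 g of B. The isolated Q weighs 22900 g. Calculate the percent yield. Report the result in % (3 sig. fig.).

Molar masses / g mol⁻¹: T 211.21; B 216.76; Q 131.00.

n(T) = 59400 / 211.21 = 281.2 mol
n(B) = 45500 / 216.76 = 209.9 mol
n/ν for T = 281.2/4 = 70.30
n/ν for B = 209.9/2 = 105.0
Smallest n/ν is T → limiting reagent.
theoretical n(Q) = (3/4) × 281.2 = 210.9 mol → 27630 g
% yield = 22900 / 27630 × 100 = 82.88 %

82.9 %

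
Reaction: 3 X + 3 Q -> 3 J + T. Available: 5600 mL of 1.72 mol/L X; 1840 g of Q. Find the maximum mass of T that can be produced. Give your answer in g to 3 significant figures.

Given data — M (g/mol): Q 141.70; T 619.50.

1990 g

n(X) = 1.72 × 5600/1000 = 9.632 mol
n(Q) = 1840 / 141.70 = 12.99 mol
n/ν for X = 9.632/3 = 3.211
n/ν for Q = 12.99/3 = 4.330
Smallest n/ν is X → limiting reagent.
n(T) = (1/3) × 9.632 = 3.211 mol
mass = 3.211 × 619.50 = 1989 g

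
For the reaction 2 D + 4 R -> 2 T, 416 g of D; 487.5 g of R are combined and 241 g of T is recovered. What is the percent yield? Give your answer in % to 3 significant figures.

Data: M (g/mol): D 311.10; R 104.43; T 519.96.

34.7 %

n(D) = 416.0 / 311.10 = 1.337 mol
n(R) = 487.5 / 104.43 = 4.668 mol
n/ν for D = 1.337/2 = 0.6685
n/ν for R = 4.668/4 = 1.167
Smallest n/ν is D → limiting reagent.
theoretical n(T) = (2/2) × 1.337 = 1.337 mol → 695.2 g
% yield = 241 / 695.2 × 100 = 34.67 %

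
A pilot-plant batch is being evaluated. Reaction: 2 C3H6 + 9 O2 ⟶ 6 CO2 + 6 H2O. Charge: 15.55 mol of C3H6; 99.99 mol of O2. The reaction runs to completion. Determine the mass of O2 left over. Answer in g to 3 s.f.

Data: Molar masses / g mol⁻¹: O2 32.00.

960 g

n(C3H6) = 15.55 mol
n(O2) = 99.99 mol
n/ν → C3H6: 7.775, O2: 11.11; C3H6 is limiting.
O2 consumed = (9/2) × 15.55 = 69.98 mol
O2 remaining = 99.99 − 69.98 = 30.01 mol
mass = 30.01 × 32.00 = 960.3 g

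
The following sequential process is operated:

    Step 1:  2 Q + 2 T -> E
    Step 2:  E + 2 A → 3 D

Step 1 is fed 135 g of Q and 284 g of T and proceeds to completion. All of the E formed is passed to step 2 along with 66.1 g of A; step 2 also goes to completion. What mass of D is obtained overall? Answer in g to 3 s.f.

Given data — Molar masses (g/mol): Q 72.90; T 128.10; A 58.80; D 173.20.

292 g

Step 1:
n(Q) = 135.0 / 72.90 = 1.852 mol
n(T) = 284.0 / 128.10 = 2.217 mol
n/ν for Q = 1.852/2 = 0.9260
n/ν for T = 2.217/2 = 1.109
Smallest n/ν is Q → limiting reagent.
n(E) produced = (1/2) × 1.852 = 0.9260 mol
Step 2:
n(E) available = 0.9260 mol
n(A) = 66.10 / 58.80 = 1.124 mol
n/ν for E = 0.9260/1 = 0.9260
n/ν for A = 1.124/2 = 0.5620
Smallest n/ν is A → limiting reagent.
n(D) = (3/2) × 1.124 = 1.686 mol
mass = 1.686 × 173.20 = 292.0 g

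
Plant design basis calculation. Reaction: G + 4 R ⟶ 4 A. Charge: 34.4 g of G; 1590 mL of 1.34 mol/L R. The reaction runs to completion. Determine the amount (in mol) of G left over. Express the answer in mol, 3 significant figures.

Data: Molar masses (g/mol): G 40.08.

n(G) = 34.40 / 40.08 = 0.8583 mol
n(R) = 1.34 × 1590/1000 = 2.131 mol
n/ν for G = 0.8583/1 = 0.8583
n/ν for R = 2.131/4 = 0.5328
Smallest n/ν is R → limiting reagent.
G consumed = (1/4) × 2.131 = 0.5328 mol
G remaining = 0.8583 − 0.5328 = 0.3255 mol

0.326 mol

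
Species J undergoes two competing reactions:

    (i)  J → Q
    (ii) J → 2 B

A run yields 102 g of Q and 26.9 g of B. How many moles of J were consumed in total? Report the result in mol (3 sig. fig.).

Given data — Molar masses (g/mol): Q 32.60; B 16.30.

3.95 mol

n(Q) = 102 / 32.60 = 3.129 mol
n(B) = 26.9 / 16.30 = 1.650 mol
n(J) via (i) = (1/1)×3.129 = 3.129 mol
n(J) via (ii) = (1/2)×1.650 = 0.8250 mol
total n(J) = 3.129 + 0.8250 = 3.954 mol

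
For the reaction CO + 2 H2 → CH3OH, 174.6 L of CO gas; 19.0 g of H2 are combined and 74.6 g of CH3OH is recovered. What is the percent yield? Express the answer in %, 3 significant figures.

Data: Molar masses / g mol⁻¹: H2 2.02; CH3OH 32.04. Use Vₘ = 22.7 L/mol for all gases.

49.5 %

n(CO) = 174.6 / 22.7 = 7.692 mol
n(H2) = 19.00 / 2.02 = 9.406 mol
n/ν → CO: 7.692, H2: 4.703; H2 is limiting.
theoretical n(CH3OH) = (1/2) × 9.406 = 4.703 mol → 150.7 g
% yield = 74.6 / 150.7 × 100 = 49.50 %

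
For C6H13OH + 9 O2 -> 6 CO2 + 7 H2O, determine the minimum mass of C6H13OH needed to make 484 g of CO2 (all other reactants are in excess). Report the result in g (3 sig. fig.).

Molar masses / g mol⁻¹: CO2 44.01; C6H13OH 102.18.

187 g

n(CO2) = 484 / 44.01 = 11.00 mol
n(C6H13OH) = (1/6) × 11.00 = 1.833 mol
mass = 1.833 × 102.18 = 187.3 g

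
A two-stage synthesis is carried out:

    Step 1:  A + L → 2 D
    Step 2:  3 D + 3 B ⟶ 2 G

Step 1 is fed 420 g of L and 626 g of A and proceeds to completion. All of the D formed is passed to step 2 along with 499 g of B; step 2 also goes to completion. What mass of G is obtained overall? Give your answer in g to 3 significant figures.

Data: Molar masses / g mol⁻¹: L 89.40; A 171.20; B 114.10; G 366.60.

1070 g

Step 1:
n(L) = 420.0 / 89.40 = 4.698 mol
n(A) = 626.0 / 171.20 = 3.657 mol
n/ν for L = 4.698/1 = 4.698
n/ν for A = 3.657/1 = 3.657
Smallest n/ν is A → limiting reagent.
n(D) produced = (2/1) × 3.657 = 7.314 mol
Step 2:
n(D) available = 7.314 mol
n(B) = 499.0 / 114.10 = 4.373 mol
n/ν for D = 7.314/3 = 2.438
n/ν for B = 4.373/3 = 1.458
Smallest n/ν is B → limiting reagent.
n(G) = (2/3) × 4.373 = 2.915 mol
mass = 2.915 × 366.60 = 1069 g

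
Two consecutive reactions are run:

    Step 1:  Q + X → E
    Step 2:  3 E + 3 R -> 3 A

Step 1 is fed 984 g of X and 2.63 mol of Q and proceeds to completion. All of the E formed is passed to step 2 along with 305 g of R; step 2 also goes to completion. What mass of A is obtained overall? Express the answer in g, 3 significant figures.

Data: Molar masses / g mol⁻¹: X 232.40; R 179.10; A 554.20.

Step 1:
n(X) = 984.0 / 232.40 = 4.234 mol
n(Q) = 2.630 mol
n/ν → X: 4.234, Q: 2.630; Q is limiting.
n(E) produced = (1/1) × 2.630 = 2.630 mol
Step 2:
n(E) available = 2.630 mol
n(R) = 305.0 / 179.10 = 1.703 mol
n/ν → E: 0.8767, R: 0.5677; R is limiting.
n(A) = (3/3) × 1.703 = 1.703 mol
mass = 1.703 × 554.20 = 943.8 g

944 g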